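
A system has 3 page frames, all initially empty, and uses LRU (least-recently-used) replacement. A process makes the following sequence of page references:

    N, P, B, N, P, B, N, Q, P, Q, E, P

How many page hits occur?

6

N -> miss, frames (N)
P -> miss, frames (N P)
B -> miss, frames (N P B)
N -> hit
P -> hit
B -> hit
N -> hit
Q -> miss, evict P, frames (B N Q)
P -> miss, evict B, frames (N Q P)
Q -> hit
E -> miss, evict N, frames (P Q E)
P -> hit
Hits: 6.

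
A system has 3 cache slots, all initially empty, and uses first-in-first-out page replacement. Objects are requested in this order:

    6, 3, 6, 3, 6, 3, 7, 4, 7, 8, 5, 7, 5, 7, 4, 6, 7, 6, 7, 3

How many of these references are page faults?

10

6 -> miss, frames (6)
3 -> miss, frames (6 3)
6 -> hit
3 -> hit
6 -> hit
3 -> hit
7 -> miss, frames (6 3 7)
4 -> miss, evict 6, frames (3 7 4)
7 -> hit
8 -> miss, evict 3, frames (7 4 8)
5 -> miss, evict 7, frames (4 8 5)
7 -> miss, evict 4, frames (8 5 7)
5 -> hit
7 -> hit
4 -> miss, evict 8, frames (5 7 4)
6 -> miss, evict 5, frames (7 4 6)
7 -> hit
6 -> hit
7 -> hit
3 -> miss, evict 7, frames (4 6 3)
Page faults: 10.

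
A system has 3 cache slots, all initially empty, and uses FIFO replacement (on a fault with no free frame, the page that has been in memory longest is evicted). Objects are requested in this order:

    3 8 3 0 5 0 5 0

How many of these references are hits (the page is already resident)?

4

3: miss, frames {3}
8: miss, frames {3,8}
3: hit
0: miss, frames {3,8,0}
5: miss, evict 3, frames {8,0,5}
0: hit
5: hit
0: hit
Hits: 4.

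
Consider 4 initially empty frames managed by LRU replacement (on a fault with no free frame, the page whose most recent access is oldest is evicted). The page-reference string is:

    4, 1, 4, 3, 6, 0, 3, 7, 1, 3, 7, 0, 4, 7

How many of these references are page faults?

4: fault, frames {4}
1: fault, frames {4,1}
4: hit
3: fault, frames {1,4,3}
6: fault, frames {1,4,3,6}
0: fault, evict 1, frames {4,3,6,0}
3: hit
7: fault, evict 4, frames {6,0,3,7}
1: fault, evict 6, frames {0,3,7,1}
3: hit
7: hit
0: hit
4: fault, evict 1, frames {3,7,0,4}
7: hit
Page faults: 8.

8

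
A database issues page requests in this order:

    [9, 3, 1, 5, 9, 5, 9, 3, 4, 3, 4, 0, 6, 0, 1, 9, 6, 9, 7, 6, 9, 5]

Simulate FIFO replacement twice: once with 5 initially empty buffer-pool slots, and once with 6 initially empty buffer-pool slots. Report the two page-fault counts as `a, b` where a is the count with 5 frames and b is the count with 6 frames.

10, 9

5 frames: F F F F . . . . F . . F F . . F . . F . . F → 10 faults.
6 frames: F F F F . . . . F . . F F . . F . . F . . . → 9 faults.
9 < 10: adding a frame reduced faults, as is typical.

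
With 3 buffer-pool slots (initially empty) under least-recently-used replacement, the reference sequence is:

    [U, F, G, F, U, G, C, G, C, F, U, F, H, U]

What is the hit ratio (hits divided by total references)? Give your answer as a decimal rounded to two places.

U → miss, frames {U}
F → miss, frames {U,F}
G → miss, frames {U,F,G}
F → hit
U → hit
G → hit
C → miss, evict F, frames {U,G,C}
G → hit
C → hit
F → miss, evict U, frames {G,C,F}
U → miss, evict G, frames {C,F,U}
F → hit
H → miss, evict C, frames {U,F,H}
U → hit
Hits: 7 of 14 references → 7/14 = 0.5000.

0.50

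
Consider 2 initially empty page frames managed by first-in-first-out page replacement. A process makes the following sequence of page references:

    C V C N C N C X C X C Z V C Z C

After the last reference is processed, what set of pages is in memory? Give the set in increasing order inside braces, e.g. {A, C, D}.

{C, Z}

C -> fault, frames [C]
V -> fault, frames [C, V]
C -> hit
N -> fault, evict C, frames [V, N]
C -> fault, evict V, frames [N, C]
N -> hit
C -> hit
X -> fault, evict N, frames [C, X]
C -> hit
X -> hit
C -> hit
Z -> fault, evict C, frames [X, Z]
V -> fault, evict X, frames [Z, V]
C -> fault, evict Z, frames [V, C]
Z -> fault, evict V, frames [C, Z]
C -> hit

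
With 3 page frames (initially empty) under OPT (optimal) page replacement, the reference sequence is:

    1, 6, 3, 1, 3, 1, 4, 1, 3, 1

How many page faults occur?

4

1: miss, frames {1}
6: miss, frames {1,6}
3: miss, frames {1,6,3}
1: hit
3: hit
1: hit
4: miss, evict 6, frames {1,3,4}
1: hit
3: hit
1: hit
Page faults: 4.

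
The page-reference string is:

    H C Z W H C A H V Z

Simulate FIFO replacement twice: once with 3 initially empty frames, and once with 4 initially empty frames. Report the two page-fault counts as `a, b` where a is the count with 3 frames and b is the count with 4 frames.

3 frames: F F F F F F F . F F → 9 faults.
4 frames: F F F F . . F F F F → 8 faults.
8 < 9: adding a frame reduced faults, as is typical.

9, 8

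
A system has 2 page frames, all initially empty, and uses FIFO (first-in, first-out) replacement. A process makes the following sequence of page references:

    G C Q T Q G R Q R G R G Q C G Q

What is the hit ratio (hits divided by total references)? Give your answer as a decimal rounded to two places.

0.19

G -> fault, frames (G)
C -> fault, frames (G C)
Q -> fault, evict G, frames (C Q)
T -> fault, evict C, frames (Q T)
Q -> hit
G -> fault, evict Q, frames (T G)
R -> fault, evict T, frames (G R)
Q -> fault, evict G, frames (R Q)
R -> hit
G -> fault, evict R, frames (Q G)
R -> fault, evict Q, frames (G R)
G -> hit
Q -> fault, evict G, frames (R Q)
C -> fault, evict R, frames (Q C)
G -> fault, evict Q, frames (C G)
Q -> fault, evict C, frames (G Q)
Hits: 3 of 16 references → 3/16 = 0.1875.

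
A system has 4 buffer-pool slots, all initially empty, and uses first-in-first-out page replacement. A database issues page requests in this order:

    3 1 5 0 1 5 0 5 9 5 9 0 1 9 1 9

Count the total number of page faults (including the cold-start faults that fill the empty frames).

3: fault, frames [3]
1: fault, frames [3, 1]
5: fault, frames [3, 1, 5]
0: fault, frames [3, 1, 5, 0]
1: hit
5: hit
0: hit
5: hit
9: fault, evict 3, frames [1, 5, 0, 9]
5: hit
9: hit
0: hit
1: hit
9: hit
1: hit
9: hit
Page faults: 5.

5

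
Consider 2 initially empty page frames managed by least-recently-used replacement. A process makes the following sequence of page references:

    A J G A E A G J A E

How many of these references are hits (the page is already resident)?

A -> miss, frames {A}
J -> miss, frames {A,J}
G -> miss, evict A, frames {J,G}
A -> miss, evict J, frames {G,A}
E -> miss, evict G, frames {A,E}
A -> hit
G -> miss, evict E, frames {A,G}
J -> miss, evict A, frames {G,J}
A -> miss, evict G, frames {J,A}
E -> miss, evict J, frames {A,E}
Hits: 1.

1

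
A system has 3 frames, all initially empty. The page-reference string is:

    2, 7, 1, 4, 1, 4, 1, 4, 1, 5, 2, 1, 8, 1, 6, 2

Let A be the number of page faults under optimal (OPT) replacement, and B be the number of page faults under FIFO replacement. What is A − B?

-3

Under OPT: F F F F . . . . . F . . F . F . → 7 faults.
Under FIFO: F F F F . . . . . F F F F . F F → 10 faults.
A − B = 7 − 10 = -3.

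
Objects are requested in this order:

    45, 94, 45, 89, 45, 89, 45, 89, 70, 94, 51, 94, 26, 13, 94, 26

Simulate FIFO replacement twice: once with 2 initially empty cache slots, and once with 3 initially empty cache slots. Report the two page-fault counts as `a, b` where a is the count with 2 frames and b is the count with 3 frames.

2 frames: F F . F F . . . F F F . F F F F → 11 faults.
3 frames: F F . F . . . . F . F F F F . . → 8 faults.
8 < 11: adding a frame reduced faults, as is typical.

11, 8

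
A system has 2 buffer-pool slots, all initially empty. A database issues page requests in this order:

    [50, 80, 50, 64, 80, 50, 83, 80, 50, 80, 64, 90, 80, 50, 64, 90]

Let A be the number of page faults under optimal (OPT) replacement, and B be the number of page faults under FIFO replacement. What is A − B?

Under OPT: F F . F . F F . F . F F . F F . → 10 faults.
Under FIFO: F F . F . F F F F . F F F F F F → 13 faults.
A − B = 10 − 13 = -3.

-3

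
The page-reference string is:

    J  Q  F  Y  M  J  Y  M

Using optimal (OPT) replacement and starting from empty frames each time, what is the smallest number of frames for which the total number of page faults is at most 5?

3

f=1: 8 faults
f=2: 6 faults
f=3: 5 faults
f=4: 5 faults
f=5: 5 faults
Smallest f with faults ≤ 5 is 3.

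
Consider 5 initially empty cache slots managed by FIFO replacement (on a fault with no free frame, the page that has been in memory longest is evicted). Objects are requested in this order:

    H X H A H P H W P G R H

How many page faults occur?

8

H -> fault, frames {H}
X -> fault, frames {H,X}
H -> hit
A -> fault, frames {H,X,A}
H -> hit
P -> fault, frames {H,X,A,P}
H -> hit
W -> fault, frames {H,X,A,P,W}
P -> hit
G -> fault, evict H, frames {X,A,P,W,G}
R -> fault, evict X, frames {A,P,W,G,R}
H -> fault, evict A, frames {P,W,G,R,H}
Page faults: 8.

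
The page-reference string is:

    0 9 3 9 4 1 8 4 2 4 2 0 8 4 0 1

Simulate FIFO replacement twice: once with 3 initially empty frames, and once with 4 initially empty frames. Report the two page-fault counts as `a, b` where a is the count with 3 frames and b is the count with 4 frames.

11, 10

3 frames: F F F . F F F . F F . F F . . F → 11 faults.
4 frames: F F F . F F F . F . . F . F . F → 10 faults.
10 < 11: adding a frame reduced faults, as is typical.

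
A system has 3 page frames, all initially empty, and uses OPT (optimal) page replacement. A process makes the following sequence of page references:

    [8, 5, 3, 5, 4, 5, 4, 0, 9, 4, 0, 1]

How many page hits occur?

5

8 -> miss, frames [8]
5 -> miss, frames [8, 5]
3 -> miss, frames [8, 5, 3]
5 -> hit
4 -> miss, evict 3, frames [8, 5, 4]
5 -> hit
4 -> hit
0 -> miss, evict 5, frames [8, 4, 0]
9 -> miss, evict 8, frames [4, 0, 9]
4 -> hit
0 -> hit
1 -> miss, evict 9, frames [4, 0, 1]
Hits: 5.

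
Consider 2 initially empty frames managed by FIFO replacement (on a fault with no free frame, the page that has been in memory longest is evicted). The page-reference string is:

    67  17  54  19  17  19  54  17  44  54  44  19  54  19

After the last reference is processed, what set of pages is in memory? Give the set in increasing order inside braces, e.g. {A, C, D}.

67: fault, frames {67}
17: fault, frames {67,17}
54: fault, evict 67, frames {17,54}
19: fault, evict 17, frames {54,19}
17: fault, evict 54, frames {19,17}
19: hit
54: fault, evict 19, frames {17,54}
17: hit
44: fault, evict 17, frames {54,44}
54: hit
44: hit
19: fault, evict 54, frames {44,19}
54: fault, evict 44, frames {19,54}
19: hit

{19, 54}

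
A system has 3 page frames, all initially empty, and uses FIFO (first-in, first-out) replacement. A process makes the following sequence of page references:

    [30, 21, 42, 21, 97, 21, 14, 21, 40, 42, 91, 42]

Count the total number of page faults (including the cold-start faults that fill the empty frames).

9

30 → fault, frames (30)
21 → fault, frames (30 21)
42 → fault, frames (30 21 42)
21 → hit
97 → fault, evict 30, frames (21 42 97)
21 → hit
14 → fault, evict 21, frames (42 97 14)
21 → fault, evict 42, frames (97 14 21)
40 → fault, evict 97, frames (14 21 40)
42 → fault, evict 14, frames (21 40 42)
91 → fault, evict 21, frames (40 42 91)
42 → hit
Page faults: 9.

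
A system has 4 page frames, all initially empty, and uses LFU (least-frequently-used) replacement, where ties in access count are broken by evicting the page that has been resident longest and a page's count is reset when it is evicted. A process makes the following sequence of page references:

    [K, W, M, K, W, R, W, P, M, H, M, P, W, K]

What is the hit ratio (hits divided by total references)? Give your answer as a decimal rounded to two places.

0.43

K: fault, frames (K)
W: fault, frames (K W)
M: fault, frames (K W M)
K: hit
W: hit
R: fault, frames (K W M R)
W: hit
P: fault, evict M, frames (K W R P)
M: fault, evict R, frames (K W P M)
H: fault, evict P, frames (K W M H)
M: hit
P: fault, evict H, frames (K W M P)
W: hit
K: hit
Hits: 6 of 14 references → 6/14 = 0.4286.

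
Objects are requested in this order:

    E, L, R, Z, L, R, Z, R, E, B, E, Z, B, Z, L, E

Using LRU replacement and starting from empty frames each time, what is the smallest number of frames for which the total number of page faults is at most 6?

4

f=1: 16 faults
f=2: 13 faults
f=3: 9 faults
f=4: 6 faults
f=5: 5 faults
Smallest f with faults ≤ 6 is 4.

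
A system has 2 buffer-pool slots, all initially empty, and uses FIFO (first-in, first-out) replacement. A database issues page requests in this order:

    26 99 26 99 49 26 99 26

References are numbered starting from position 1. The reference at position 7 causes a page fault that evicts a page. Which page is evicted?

49

pos 1: 26 -> fault, frames {26}
pos 2: 99 -> fault, frames {26,99}
pos 3: 26 -> hit
pos 4: 99 -> hit
pos 5: 49 -> fault, evict 26, frames {99,49}
pos 6: 26 -> fault, evict 99, frames {49,26}
pos 7: 99 -> fault, evict 49, frames {26,99}
At position 7, page 49 is evicted.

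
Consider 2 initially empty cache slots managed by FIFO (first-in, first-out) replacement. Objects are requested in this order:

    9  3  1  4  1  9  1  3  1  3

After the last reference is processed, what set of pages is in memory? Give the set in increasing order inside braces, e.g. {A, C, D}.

{1, 3}

9: fault, frames {9}
3: fault, frames {9,3}
1: fault, evict 9, frames {3,1}
4: fault, evict 3, frames {1,4}
1: hit
9: fault, evict 1, frames {4,9}
1: fault, evict 4, frames {9,1}
3: fault, evict 9, frames {1,3}
1: hit
3: hit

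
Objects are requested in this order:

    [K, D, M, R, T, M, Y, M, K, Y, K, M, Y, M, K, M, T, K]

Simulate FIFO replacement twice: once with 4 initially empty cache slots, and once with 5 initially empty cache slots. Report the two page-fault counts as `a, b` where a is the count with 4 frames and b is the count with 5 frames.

8, 7

4 frames: F F F F F . F . F . . F . . . . . . → 8 faults.
5 frames: F F F F F . F . F . . . . . . . . . → 7 faults.
7 < 8: adding a frame reduced faults, as is typical.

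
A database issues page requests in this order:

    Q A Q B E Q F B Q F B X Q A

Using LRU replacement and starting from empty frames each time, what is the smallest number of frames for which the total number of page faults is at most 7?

f=1: 14 faults
f=2: 13 faults
f=3: 9 faults
f=4: 7 faults
f=5: 7 faults
f=6: 6 faults
Smallest f with faults ≤ 7 is 4.

4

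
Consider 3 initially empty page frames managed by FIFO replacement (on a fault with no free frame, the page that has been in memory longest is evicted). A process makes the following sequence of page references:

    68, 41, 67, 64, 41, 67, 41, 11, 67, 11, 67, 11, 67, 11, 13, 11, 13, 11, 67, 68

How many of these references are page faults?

68 → miss, frames {68}
41 → miss, frames {68,41}
67 → miss, frames {68,41,67}
64 → miss, evict 68, frames {41,67,64}
41 → hit
67 → hit
41 → hit
11 → miss, evict 41, frames {67,64,11}
67 → hit
11 → hit
67 → hit
11 → hit
67 → hit
11 → hit
13 → miss, evict 67, frames {64,11,13}
11 → hit
13 → hit
11 → hit
67 → miss, evict 64, frames {11,13,67}
68 → miss, evict 11, frames {13,67,68}
Page faults: 8.

8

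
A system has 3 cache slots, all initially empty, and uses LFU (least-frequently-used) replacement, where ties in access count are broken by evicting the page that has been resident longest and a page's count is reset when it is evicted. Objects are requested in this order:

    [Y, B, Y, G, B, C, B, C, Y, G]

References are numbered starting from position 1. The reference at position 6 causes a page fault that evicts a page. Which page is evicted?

pos 1: Y -> miss, frames [Y]
pos 2: B -> miss, frames [Y, B]
pos 3: Y -> hit
pos 4: G -> miss, frames [Y, B, G]
pos 5: B -> hit
pos 6: C -> miss, evict G, frames [Y, B, C]
At position 6, page G is evicted.

G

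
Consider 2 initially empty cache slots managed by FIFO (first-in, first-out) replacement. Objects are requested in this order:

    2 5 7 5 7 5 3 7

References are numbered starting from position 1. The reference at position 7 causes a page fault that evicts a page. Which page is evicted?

5

pos 1: 2 → fault, frames (2)
pos 2: 5 → fault, frames (2 5)
pos 3: 7 → fault, evict 2, frames (5 7)
pos 4: 5 → hit
pos 5: 7 → hit
pos 6: 5 → hit
pos 7: 3 → fault, evict 5, frames (7 3)
At position 7, page 5 is evicted.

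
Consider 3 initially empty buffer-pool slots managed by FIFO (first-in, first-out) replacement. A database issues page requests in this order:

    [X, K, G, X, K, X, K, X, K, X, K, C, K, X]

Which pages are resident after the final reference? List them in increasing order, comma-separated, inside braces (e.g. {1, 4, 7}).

{C, G, X}

X → miss, frames (X)
K → miss, frames (X K)
G → miss, frames (X K G)
X → hit
K → hit
X → hit
K → hit
X → hit
K → hit
X → hit
K → hit
C → miss, evict X, frames (K G C)
K → hit
X → miss, evict K, frames (G C X)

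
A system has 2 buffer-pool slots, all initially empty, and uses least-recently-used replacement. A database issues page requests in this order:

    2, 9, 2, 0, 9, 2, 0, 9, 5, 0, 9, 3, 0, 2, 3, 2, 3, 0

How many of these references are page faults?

2: fault, frames {2}
9: fault, frames {2,9}
2: hit
0: fault, evict 9, frames {2,0}
9: fault, evict 2, frames {0,9}
2: fault, evict 0, frames {9,2}
0: fault, evict 9, frames {2,0}
9: fault, evict 2, frames {0,9}
5: fault, evict 0, frames {9,5}
0: fault, evict 9, frames {5,0}
9: fault, evict 5, frames {0,9}
3: fault, evict 0, frames {9,3}
0: fault, evict 9, frames {3,0}
2: fault, evict 3, frames {0,2}
3: fault, evict 0, frames {2,3}
2: hit
3: hit
0: fault, evict 2, frames {3,0}
Page faults: 15.

15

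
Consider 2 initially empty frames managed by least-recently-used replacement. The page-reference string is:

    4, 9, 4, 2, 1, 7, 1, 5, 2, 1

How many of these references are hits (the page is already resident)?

2

4 -> miss, frames (4)
9 -> miss, frames (4 9)
4 -> hit
2 -> miss, evict 9, frames (4 2)
1 -> miss, evict 4, frames (2 1)
7 -> miss, evict 2, frames (1 7)
1 -> hit
5 -> miss, evict 7, frames (1 5)
2 -> miss, evict 1, frames (5 2)
1 -> miss, evict 5, frames (2 1)
Hits: 2.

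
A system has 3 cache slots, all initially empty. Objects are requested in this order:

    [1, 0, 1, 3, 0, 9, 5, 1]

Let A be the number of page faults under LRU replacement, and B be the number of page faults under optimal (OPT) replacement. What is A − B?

1

Under LRU: F F . F . F F F → 6 faults.
Under OPT: F F . F . F F . → 5 faults.
A − B = 6 − 5 = 1.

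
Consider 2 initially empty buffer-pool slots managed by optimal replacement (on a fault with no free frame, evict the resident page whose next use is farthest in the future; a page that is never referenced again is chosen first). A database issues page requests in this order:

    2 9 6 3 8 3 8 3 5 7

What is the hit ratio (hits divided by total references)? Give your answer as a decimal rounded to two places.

2 -> fault, frames {2}
9 -> fault, frames {2,9}
6 -> fault, evict 9, frames {2,6}
3 -> fault, evict 6, frames {2,3}
8 -> fault, evict 2, frames {3,8}
3 -> hit
8 -> hit
3 -> hit
5 -> fault, evict 8, frames {3,5}
7 -> fault, evict 5, frames {3,7}
Hits: 3 of 10 references → 3/10 = 0.3000.

0.30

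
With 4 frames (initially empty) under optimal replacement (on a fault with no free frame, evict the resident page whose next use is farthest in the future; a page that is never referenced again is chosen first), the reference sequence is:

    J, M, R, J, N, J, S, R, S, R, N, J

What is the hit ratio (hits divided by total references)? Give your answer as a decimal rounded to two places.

0.58

J: fault, frames {J}
M: fault, frames {J,M}
R: fault, frames {J,M,R}
J: hit
N: fault, frames {J,M,R,N}
J: hit
S: fault, evict M, frames {J,R,N,S}
R: hit
S: hit
R: hit
N: hit
J: hit
Hits: 7 of 12 references → 7/12 = 0.5833.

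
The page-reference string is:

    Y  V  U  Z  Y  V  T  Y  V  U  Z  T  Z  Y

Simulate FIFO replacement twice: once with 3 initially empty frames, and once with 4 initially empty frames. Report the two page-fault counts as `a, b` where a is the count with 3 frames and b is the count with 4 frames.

3 frames: F F F F F F F . . F F . . F → 10 faults.
4 frames: F F F F . . F F F F F F . F → 11 faults.
11 > 10: adding a frame increased faults — Belady's anomaly.

10, 11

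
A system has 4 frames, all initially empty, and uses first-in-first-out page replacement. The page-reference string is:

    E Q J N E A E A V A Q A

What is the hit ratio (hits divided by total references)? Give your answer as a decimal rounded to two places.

0.33

E: fault, frames {E}
Q: fault, frames {E,Q}
J: fault, frames {E,Q,J}
N: fault, frames {E,Q,J,N}
E: hit
A: fault, evict E, frames {Q,J,N,A}
E: fault, evict Q, frames {J,N,A,E}
A: hit
V: fault, evict J, frames {N,A,E,V}
A: hit
Q: fault, evict N, frames {A,E,V,Q}
A: hit
Hits: 4 of 12 references → 4/12 = 0.3333.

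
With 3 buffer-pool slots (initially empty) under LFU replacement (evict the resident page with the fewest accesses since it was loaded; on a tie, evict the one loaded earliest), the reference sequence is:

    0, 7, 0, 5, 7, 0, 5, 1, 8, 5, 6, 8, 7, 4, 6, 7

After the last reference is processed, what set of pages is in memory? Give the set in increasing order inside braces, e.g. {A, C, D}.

0: fault, frames [0]
7: fault, frames [0, 7]
0: hit
5: fault, frames [0, 7, 5]
7: hit
0: hit
5: hit
1: fault, evict 7, frames [0, 5, 1]
8: fault, evict 1, frames [0, 5, 8]
5: hit
6: fault, evict 8, frames [0, 5, 6]
8: fault, evict 6, frames [0, 5, 8]
7: fault, evict 8, frames [0, 5, 7]
4: fault, evict 7, frames [0, 5, 4]
6: fault, evict 4, frames [0, 5, 6]
7: fault, evict 6, frames [0, 5, 7]

{0, 5, 7}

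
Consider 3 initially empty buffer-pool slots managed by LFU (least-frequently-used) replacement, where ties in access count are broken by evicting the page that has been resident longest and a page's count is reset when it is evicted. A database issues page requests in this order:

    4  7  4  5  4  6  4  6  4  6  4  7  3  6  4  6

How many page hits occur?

10

4 → fault, frames {4}
7 → fault, frames {4,7}
4 → hit
5 → fault, frames {4,7,5}
4 → hit
6 → fault, evict 7, frames {4,5,6}
4 → hit
6 → hit
4 → hit
6 → hit
4 → hit
7 → fault, evict 5, frames {4,6,7}
3 → fault, evict 7, frames {4,6,3}
6 → hit
4 → hit
6 → hit
Hits: 10.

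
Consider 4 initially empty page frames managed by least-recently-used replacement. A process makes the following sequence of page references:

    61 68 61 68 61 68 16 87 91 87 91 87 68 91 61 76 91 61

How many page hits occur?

61: fault, frames {61}
68: fault, frames {61,68}
61: hit
68: hit
61: hit
68: hit
16: fault, frames {61,68,16}
87: fault, frames {61,68,16,87}
91: fault, evict 61, frames {68,16,87,91}
87: hit
91: hit
87: hit
68: hit
91: hit
61: fault, evict 16, frames {87,68,91,61}
76: fault, evict 87, frames {68,91,61,76}
91: hit
61: hit
Hits: 11.

11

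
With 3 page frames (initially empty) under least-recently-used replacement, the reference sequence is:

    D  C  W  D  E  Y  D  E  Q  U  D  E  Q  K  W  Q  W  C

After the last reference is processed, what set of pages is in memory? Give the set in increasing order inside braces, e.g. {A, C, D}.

D -> miss, frames {D}
C -> miss, frames {D,C}
W -> miss, frames {D,C,W}
D -> hit
E -> miss, evict C, frames {W,D,E}
Y -> miss, evict W, frames {D,E,Y}
D -> hit
E -> hit
Q -> miss, evict Y, frames {D,E,Q}
U -> miss, evict D, frames {E,Q,U}
D -> miss, evict E, frames {Q,U,D}
E -> miss, evict Q, frames {U,D,E}
Q -> miss, evict U, frames {D,E,Q}
K -> miss, evict D, frames {E,Q,K}
W -> miss, evict E, frames {Q,K,W}
Q -> hit
W -> hit
C -> miss, evict K, frames {Q,W,C}

{C, Q, W}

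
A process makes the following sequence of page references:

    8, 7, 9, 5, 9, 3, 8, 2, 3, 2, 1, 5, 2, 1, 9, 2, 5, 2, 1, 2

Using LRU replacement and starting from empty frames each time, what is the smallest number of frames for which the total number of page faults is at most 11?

4

f=1: 20 faults
f=2: 16 faults
f=3: 12 faults
f=4: 10 faults
f=5: 9 faults
f=6: 7 faults
f=7: 7 faults
Smallest f with faults ≤ 11 is 4.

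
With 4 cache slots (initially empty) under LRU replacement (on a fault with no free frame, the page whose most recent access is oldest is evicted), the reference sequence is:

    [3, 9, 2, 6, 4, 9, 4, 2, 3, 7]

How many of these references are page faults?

7

3 → fault, frames {3}
9 → fault, frames {3,9}
2 → fault, frames {3,9,2}
6 → fault, frames {3,9,2,6}
4 → fault, evict 3, frames {9,2,6,4}
9 → hit
4 → hit
2 → hit
3 → fault, evict 6, frames {9,4,2,3}
7 → fault, evict 9, frames {4,2,3,7}
Page faults: 7.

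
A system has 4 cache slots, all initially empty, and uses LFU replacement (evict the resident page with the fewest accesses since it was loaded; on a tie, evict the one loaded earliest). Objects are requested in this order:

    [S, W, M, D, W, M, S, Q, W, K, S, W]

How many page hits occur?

S -> fault, frames (S)
W -> fault, frames (S W)
M -> fault, frames (S W M)
D -> fault, frames (S W M D)
W -> hit
M -> hit
S -> hit
Q -> fault, evict D, frames (S W M Q)
W -> hit
K -> fault, evict Q, frames (S W M K)
S -> hit
W -> hit
Hits: 6.

6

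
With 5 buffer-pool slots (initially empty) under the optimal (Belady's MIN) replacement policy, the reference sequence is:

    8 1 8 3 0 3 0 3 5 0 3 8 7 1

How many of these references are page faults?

6

8 -> fault, frames [8]
1 -> fault, frames [8, 1]
8 -> hit
3 -> fault, frames [8, 1, 3]
0 -> fault, frames [8, 1, 3, 0]
3 -> hit
0 -> hit
3 -> hit
5 -> fault, frames [8, 1, 3, 0, 5]
0 -> hit
3 -> hit
8 -> hit
7 -> fault, evict 5, frames [8, 1, 3, 0, 7]
1 -> hit
Page faults: 6.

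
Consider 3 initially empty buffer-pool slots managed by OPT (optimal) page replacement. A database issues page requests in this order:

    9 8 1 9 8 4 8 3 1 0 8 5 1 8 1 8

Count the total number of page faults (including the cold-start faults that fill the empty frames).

9 -> miss, frames [9]
8 -> miss, frames [9, 8]
1 -> miss, frames [9, 8, 1]
9 -> hit
8 -> hit
4 -> miss, evict 9, frames [8, 1, 4]
8 -> hit
3 -> miss, evict 4, frames [8, 1, 3]
1 -> hit
0 -> miss, evict 3, frames [8, 1, 0]
8 -> hit
5 -> miss, evict 0, frames [8, 1, 5]
1 -> hit
8 -> hit
1 -> hit
8 -> hit
Page faults: 7.

7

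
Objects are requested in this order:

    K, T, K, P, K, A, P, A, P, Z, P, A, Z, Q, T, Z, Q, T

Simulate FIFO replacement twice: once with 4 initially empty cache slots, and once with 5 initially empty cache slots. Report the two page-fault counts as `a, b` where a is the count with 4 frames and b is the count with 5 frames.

7, 6

4 frames: F F . F . F . . . F . . . F F . . . → 7 faults.
5 frames: F F . F . F . . . F . . . F . . . . → 6 faults.
6 < 7: adding a frame reduced faults, as is typical.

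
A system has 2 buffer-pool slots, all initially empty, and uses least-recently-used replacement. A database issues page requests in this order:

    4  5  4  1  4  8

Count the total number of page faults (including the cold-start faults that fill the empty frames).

4

4 -> miss, frames {4}
5 -> miss, frames {4,5}
4 -> hit
1 -> miss, evict 5, frames {4,1}
4 -> hit
8 -> miss, evict 1, frames {4,8}
Page faults: 4.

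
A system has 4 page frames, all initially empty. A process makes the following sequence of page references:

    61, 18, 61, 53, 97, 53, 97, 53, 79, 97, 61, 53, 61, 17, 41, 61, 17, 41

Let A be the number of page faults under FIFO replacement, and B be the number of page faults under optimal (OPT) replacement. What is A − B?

1

Under FIFO: F F . F F . . . F . F . . F F . . . → 8 faults.
Under OPT: F F . F F . . . F . . . . F F . . . → 7 faults.
A − B = 8 − 7 = 1.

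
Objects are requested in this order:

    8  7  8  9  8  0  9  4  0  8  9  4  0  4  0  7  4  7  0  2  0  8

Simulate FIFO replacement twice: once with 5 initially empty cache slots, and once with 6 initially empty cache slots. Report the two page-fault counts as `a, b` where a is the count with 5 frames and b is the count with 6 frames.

5 frames: F F . F . F . F . . . . . . . . . . . F . F → 7 faults.
6 frames: F F . F . F . F . . . . . . . . . . . F . . → 6 faults.
6 < 7: adding a frame reduced faults, as is typical.

7, 6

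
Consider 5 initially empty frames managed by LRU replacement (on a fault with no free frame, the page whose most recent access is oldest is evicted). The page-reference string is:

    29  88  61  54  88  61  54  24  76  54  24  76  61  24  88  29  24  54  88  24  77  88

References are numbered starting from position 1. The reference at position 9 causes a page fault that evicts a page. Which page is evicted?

29

pos 1: 29 → miss, frames {29}
pos 2: 88 → miss, frames {29,88}
pos 3: 61 → miss, frames {29,88,61}
pos 4: 54 → miss, frames {29,88,61,54}
pos 5: 88 → hit
pos 6: 61 → hit
pos 7: 54 → hit
pos 8: 24 → miss, frames {29,88,61,54,24}
pos 9: 76 → miss, evict 29, frames {88,61,54,24,76}
At position 9, page 29 is evicted.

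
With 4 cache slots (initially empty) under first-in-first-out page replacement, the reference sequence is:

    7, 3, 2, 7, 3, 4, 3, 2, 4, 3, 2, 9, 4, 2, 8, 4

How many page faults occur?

7: fault, frames {7}
3: fault, frames {7,3}
2: fault, frames {7,3,2}
7: hit
3: hit
4: fault, frames {7,3,2,4}
3: hit
2: hit
4: hit
3: hit
2: hit
9: fault, evict 7, frames {3,2,4,9}
4: hit
2: hit
8: fault, evict 3, frames {2,4,9,8}
4: hit
Page faults: 6.

6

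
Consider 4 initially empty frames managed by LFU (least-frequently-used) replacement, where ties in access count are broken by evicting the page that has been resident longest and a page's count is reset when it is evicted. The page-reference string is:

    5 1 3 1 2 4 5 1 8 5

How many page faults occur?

7

5: miss, frames {5}
1: miss, frames {5,1}
3: miss, frames {5,1,3}
1: hit
2: miss, frames {5,1,3,2}
4: miss, evict 5, frames {1,3,2,4}
5: miss, evict 3, frames {1,2,4,5}
1: hit
8: miss, evict 2, frames {1,4,5,8}
5: hit
Page faults: 7.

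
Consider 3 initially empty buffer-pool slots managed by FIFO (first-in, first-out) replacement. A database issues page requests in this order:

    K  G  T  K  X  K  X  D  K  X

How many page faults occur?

K -> fault, frames {K}
G -> fault, frames {K,G}
T -> fault, frames {K,G,T}
K -> hit
X -> fault, evict K, frames {G,T,X}
K -> fault, evict G, frames {T,X,K}
X -> hit
D -> fault, evict T, frames {X,K,D}
K -> hit
X -> hit
Page faults: 6.

6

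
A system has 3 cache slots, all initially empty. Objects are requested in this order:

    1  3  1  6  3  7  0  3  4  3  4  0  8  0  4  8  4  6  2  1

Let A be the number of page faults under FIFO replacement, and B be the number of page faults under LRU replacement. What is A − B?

2

Under FIFO: F F . F . F F F F . . . F F . . . F F F → 12 faults.
Under LRU: F F . F . F F . F . . . F . . . . F F F → 10 faults.
A − B = 12 − 10 = 2.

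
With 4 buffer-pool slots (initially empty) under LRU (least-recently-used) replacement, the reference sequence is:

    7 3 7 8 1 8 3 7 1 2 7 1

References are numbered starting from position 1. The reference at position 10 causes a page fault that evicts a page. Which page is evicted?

pos 1: 7: miss, frames {7}
pos 2: 3: miss, frames {7,3}
pos 3: 7: hit
pos 4: 8: miss, frames {3,7,8}
pos 5: 1: miss, frames {3,7,8,1}
pos 6: 8: hit
pos 7: 3: hit
pos 8: 7: hit
pos 9: 1: hit
pos 10: 2: miss, evict 8, frames {3,7,1,2}
At position 10, page 8 is evicted.

8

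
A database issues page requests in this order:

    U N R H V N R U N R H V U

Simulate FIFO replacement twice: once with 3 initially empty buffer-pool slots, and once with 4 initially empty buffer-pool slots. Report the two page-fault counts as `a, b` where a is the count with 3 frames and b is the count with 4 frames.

10, 11

3 frames: F F F F F F F F . . F F . → 10 faults.
4 frames: F F F F F . . F F F F F F → 11 faults.
11 > 10: adding a frame increased faults — Belady's anomaly.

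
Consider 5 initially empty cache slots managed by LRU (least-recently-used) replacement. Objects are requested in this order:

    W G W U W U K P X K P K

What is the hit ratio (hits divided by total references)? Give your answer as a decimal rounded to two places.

0.50

W: fault, frames (W)
G: fault, frames (W G)
W: hit
U: fault, frames (G W U)
W: hit
U: hit
K: fault, frames (G W U K)
P: fault, frames (G W U K P)
X: fault, evict G, frames (W U K P X)
K: hit
P: hit
K: hit
Hits: 6 of 12 references → 6/12 = 0.5000.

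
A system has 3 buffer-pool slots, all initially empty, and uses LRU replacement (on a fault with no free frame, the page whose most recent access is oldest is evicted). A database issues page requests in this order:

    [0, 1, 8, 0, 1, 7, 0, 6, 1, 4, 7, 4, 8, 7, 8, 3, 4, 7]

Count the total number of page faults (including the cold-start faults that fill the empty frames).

0: miss, frames [0]
1: miss, frames [0, 1]
8: miss, frames [0, 1, 8]
0: hit
1: hit
7: miss, evict 8, frames [0, 1, 7]
0: hit
6: miss, evict 1, frames [7, 0, 6]
1: miss, evict 7, frames [0, 6, 1]
4: miss, evict 0, frames [6, 1, 4]
7: miss, evict 6, frames [1, 4, 7]
4: hit
8: miss, evict 1, frames [7, 4, 8]
7: hit
8: hit
3: miss, evict 4, frames [7, 8, 3]
4: miss, evict 7, frames [8, 3, 4]
7: miss, evict 8, frames [3, 4, 7]
Page faults: 12.

12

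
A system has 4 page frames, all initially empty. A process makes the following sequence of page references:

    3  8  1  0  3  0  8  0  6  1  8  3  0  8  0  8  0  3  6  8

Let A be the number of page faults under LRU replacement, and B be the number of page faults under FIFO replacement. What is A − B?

Under LRU: F F F F . . . . F F . F F . . . . . F . → 9 faults.
Under FIFO: F F F F . . . . F . . F . F . . . . . . → 7 faults.
A − B = 9 − 7 = 2.

2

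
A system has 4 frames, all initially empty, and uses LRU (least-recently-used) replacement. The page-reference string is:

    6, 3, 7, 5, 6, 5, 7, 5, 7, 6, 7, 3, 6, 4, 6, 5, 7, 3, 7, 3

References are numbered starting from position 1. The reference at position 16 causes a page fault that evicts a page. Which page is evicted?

7

pos 1: 6 → fault, frames (6)
pos 2: 3 → fault, frames (6 3)
pos 3: 7 → fault, frames (6 3 7)
pos 4: 5 → fault, frames (6 3 7 5)
pos 5: 6 → hit
pos 6: 5 → hit
pos 7: 7 → hit
pos 8: 5 → hit
pos 9: 7 → hit
pos 10: 6 → hit
pos 11: 7 → hit
pos 12: 3 → hit
pos 13: 6 → hit
pos 14: 4 → fault, evict 5, frames (7 3 6 4)
pos 15: 6 → hit
pos 16: 5 → fault, evict 7, frames (3 4 6 5)
At position 16, page 7 is evicted.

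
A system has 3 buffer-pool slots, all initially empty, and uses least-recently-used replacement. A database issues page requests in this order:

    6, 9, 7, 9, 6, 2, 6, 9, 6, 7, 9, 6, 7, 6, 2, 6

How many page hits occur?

10

6 -> miss, frames {6}
9 -> miss, frames {6,9}
7 -> miss, frames {6,9,7}
9 -> hit
6 -> hit
2 -> miss, evict 7, frames {9,6,2}
6 -> hit
9 -> hit
6 -> hit
7 -> miss, evict 2, frames {9,6,7}
9 -> hit
6 -> hit
7 -> hit
6 -> hit
2 -> miss, evict 9, frames {7,6,2}
6 -> hit
Hits: 10.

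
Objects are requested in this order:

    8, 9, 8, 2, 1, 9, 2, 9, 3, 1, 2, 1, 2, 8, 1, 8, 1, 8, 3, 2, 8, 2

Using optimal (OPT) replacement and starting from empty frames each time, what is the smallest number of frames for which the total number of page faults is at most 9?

3

f=1: 22 faults
f=2: 10 faults
f=3: 7 faults
f=4: 5 faults
f=5: 5 faults
Smallest f with faults ≤ 9 is 3.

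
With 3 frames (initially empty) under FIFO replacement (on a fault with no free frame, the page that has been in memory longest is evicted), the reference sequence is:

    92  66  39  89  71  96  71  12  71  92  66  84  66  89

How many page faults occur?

11

92 → miss, frames {92}
66 → miss, frames {92,66}
39 → miss, frames {92,66,39}
89 → miss, evict 92, frames {66,39,89}
71 → miss, evict 66, frames {39,89,71}
96 → miss, evict 39, frames {89,71,96}
71 → hit
12 → miss, evict 89, frames {71,96,12}
71 → hit
92 → miss, evict 71, frames {96,12,92}
66 → miss, evict 96, frames {12,92,66}
84 → miss, evict 12, frames {92,66,84}
66 → hit
89 → miss, evict 92, frames {66,84,89}
Page faults: 11.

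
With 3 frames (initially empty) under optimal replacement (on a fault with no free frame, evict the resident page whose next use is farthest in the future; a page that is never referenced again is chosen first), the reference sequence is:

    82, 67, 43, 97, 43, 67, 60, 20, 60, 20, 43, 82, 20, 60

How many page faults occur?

7

82 -> miss, frames [82]
67 -> miss, frames [82, 67]
43 -> miss, frames [82, 67, 43]
97 -> miss, evict 82, frames [67, 43, 97]
43 -> hit
67 -> hit
60 -> miss, evict 97, frames [67, 43, 60]
20 -> miss, evict 67, frames [43, 60, 20]
60 -> hit
20 -> hit
43 -> hit
82 -> miss, evict 43, frames [60, 20, 82]
20 -> hit
60 -> hit
Page faults: 7.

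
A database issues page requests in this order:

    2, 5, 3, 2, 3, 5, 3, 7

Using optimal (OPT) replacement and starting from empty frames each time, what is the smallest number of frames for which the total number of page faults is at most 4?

3

f=1: 8 faults
f=2: 5 faults
f=3: 4 faults
f=4: 4 faults
Smallest f with faults ≤ 4 is 3.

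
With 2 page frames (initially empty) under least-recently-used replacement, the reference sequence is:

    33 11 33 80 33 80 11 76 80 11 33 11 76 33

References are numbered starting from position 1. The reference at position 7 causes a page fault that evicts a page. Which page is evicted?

33

pos 1: 33 → miss, frames [33]
pos 2: 11 → miss, frames [33, 11]
pos 3: 33 → hit
pos 4: 80 → miss, evict 11, frames [33, 80]
pos 5: 33 → hit
pos 6: 80 → hit
pos 7: 11 → miss, evict 33, frames [80, 11]
At position 7, page 33 is evicted.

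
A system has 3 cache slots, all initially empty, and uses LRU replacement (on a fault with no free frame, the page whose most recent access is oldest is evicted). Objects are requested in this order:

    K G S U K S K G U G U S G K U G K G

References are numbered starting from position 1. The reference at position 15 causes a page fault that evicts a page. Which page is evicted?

S

pos 1: K → miss, frames {K}
pos 2: G → miss, frames {K,G}
pos 3: S → miss, frames {K,G,S}
pos 4: U → miss, evict K, frames {G,S,U}
pos 5: K → miss, evict G, frames {S,U,K}
pos 6: S → hit
pos 7: K → hit
pos 8: G → miss, evict U, frames {S,K,G}
pos 9: U → miss, evict S, frames {K,G,U}
pos 10: G → hit
pos 11: U → hit
pos 12: S → miss, evict K, frames {G,U,S}
pos 13: G → hit
pos 14: K → miss, evict U, frames {S,G,K}
pos 15: U → miss, evict S, frames {G,K,U}
At position 15, page S is evicted.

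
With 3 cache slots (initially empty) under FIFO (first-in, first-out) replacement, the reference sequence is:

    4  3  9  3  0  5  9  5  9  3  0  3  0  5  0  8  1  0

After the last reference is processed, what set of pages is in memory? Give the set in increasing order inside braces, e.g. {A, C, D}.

{0, 1, 8}

4 → miss, frames {4}
3 → miss, frames {4,3}
9 → miss, frames {4,3,9}
3 → hit
0 → miss, evict 4, frames {3,9,0}
5 → miss, evict 3, frames {9,0,5}
9 → hit
5 → hit
9 → hit
3 → miss, evict 9, frames {0,5,3}
0 → hit
3 → hit
0 → hit
5 → hit
0 → hit
8 → miss, evict 0, frames {5,3,8}
1 → miss, evict 5, frames {3,8,1}
0 → miss, evict 3, frames {8,1,0}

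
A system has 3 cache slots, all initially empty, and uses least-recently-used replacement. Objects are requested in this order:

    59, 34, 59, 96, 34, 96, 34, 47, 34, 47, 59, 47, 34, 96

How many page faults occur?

6

59 -> fault, frames [59]
34 -> fault, frames [59, 34]
59 -> hit
96 -> fault, frames [34, 59, 96]
34 -> hit
96 -> hit
34 -> hit
47 -> fault, evict 59, frames [96, 34, 47]
34 -> hit
47 -> hit
59 -> fault, evict 96, frames [34, 47, 59]
47 -> hit
34 -> hit
96 -> fault, evict 59, frames [47, 34, 96]
Page faults: 6.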